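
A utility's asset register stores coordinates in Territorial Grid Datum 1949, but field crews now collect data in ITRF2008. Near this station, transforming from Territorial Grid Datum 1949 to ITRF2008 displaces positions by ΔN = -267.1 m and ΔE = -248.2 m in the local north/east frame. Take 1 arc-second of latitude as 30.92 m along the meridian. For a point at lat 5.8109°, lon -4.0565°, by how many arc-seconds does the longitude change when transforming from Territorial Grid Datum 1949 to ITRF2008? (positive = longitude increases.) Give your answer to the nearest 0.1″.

Δλ = -8.1″

At latitude 5.8109°, cos φ = 0.994861.
1″ of longitude at this latitude = 30.92 × cos φ = 30.7611 m, so Δλ = -248.2 / 30.7611 = -8.069″.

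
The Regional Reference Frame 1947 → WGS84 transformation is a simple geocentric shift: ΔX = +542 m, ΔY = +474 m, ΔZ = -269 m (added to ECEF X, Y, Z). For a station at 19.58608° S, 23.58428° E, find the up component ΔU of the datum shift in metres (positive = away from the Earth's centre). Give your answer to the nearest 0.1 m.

At φ = -19.58608°, λ = 23.58428°: sin φ = -0.335223, cos φ = 0.942139, sin λ = 0.400098, cos λ = 0.916473.
ΔU = cos φ cos λ·ΔX + cos φ sin λ·ΔY + sin φ·ΔZ = (0.942139)(0.916473)(542) + (0.942139)(0.400098)(474) + (-0.335223)(-269) = 736.83 m.

ΔU = 736.8 m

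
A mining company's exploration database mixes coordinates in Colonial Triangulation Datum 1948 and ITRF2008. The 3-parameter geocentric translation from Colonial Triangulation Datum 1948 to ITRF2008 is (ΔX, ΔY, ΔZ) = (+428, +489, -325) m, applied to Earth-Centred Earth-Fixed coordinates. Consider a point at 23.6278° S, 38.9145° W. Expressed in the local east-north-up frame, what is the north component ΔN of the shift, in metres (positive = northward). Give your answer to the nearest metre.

ΔN = -287 m

At φ = -23.6278°, λ = -38.9145°: sin φ = -0.400794, cos φ = 0.916168, sin λ = -0.628160, cos λ = 0.778084.
ΔN = −sin φ cos λ·ΔX − sin φ sin λ·ΔY + cos φ·ΔZ = −(-0.400794)(0.778084)(428) − (-0.400794)(-0.628160)(489) + (0.916168)(-325) = -287.39 m.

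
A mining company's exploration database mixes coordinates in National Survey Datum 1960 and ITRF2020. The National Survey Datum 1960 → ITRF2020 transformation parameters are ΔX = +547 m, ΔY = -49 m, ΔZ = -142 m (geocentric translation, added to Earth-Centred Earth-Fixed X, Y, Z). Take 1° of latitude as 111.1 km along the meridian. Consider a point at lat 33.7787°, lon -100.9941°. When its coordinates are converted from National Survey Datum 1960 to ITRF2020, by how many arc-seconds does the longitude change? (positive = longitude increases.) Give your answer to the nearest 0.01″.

Δλ = 21.30″

sin φ = 0.555987, cos φ = 0.831191, sin λ = -0.981647, cos λ = -0.190708.
East component: ΔE = −sin λ·ΔX + cos λ·ΔY = −(-0.981647)(547) + (-0.190708)(-49) = 546.31 m.
1° of latitude spans 111100 m; at latitude φ, 1° of longitude spans that × cos φ = 92345.3 m, so Δλ = 546.31 / 92345.3 × 3600 = 21.297″.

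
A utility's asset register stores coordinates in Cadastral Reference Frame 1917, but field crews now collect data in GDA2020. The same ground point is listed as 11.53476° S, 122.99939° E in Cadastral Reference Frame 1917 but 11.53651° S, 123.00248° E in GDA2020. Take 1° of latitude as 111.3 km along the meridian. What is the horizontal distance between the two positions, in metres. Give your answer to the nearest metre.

Δφ = -11.53651° − -11.53476° = -0.00175°; Δλ = 123.00248° − 122.99939° = +0.00309°.
ΔN = Δφ × 111300 = -194.8 m; ΔE = Δλ × 111300 × cos(-11.53476°) = +0.00309 × 111300 × 0.979804 = 337.0 m.
Distance = √(ΔE² + ΔN²) = √(337.0² + (-194.8)²) = 389.2 m.

389 m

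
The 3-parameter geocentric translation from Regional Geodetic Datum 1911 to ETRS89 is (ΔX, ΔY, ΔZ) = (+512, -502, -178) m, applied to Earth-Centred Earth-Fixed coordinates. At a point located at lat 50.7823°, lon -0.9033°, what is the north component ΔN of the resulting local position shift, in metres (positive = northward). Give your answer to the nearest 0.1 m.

The local north axis is (−sin φ cos λ, −sin φ sin λ, cos φ), giving ΔN = -396.622 − 6.131 − 112.544 = -515.30 m.

ΔN = -515.3 m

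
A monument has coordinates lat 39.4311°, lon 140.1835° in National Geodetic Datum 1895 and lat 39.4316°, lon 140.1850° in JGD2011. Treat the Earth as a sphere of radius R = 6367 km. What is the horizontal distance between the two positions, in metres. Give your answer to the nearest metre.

140 m

Δφ = 39.4316° − 39.4311° = +0.0005°; Δλ = 140.1850° − 140.1835° = +0.0015°.
1° along a meridian = πR/180 = 111125 m.
ΔN = Δφ × 111125 = 55.6 m; ΔE = Δλ × 111125 × cos(39.4311°) = +0.0015 × 111125 × 0.772389 = 128.7 m.
Distance = √(ΔE² + ΔN²) = √(128.7² + 55.6²) = 140.2 m.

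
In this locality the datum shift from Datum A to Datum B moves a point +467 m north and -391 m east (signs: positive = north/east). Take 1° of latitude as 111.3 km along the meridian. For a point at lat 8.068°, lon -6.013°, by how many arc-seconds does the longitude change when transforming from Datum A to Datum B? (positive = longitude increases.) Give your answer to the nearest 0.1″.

At latitude 8.068°, cos φ = 0.990102.
1° of longitude at this latitude = 111.3 × cos φ = 110.20 km, so Δλ = -391.0 / 110198.4 = -0.0035481° = -12.773″.

Δλ = -12.8″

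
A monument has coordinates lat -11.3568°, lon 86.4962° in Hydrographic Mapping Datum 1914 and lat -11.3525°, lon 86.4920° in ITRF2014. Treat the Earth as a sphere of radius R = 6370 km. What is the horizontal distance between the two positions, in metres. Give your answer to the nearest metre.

Δφ = -11.3525° − -11.3568° = +0.0043°; Δλ = 86.4920° − 86.4962° = -0.0042°.
1° along a meridian = πR/180 = 111177 m.
ΔN = Δφ × 111177 = 478.1 m; ΔE = Δλ × 111177 × cos(-11.3568°) = -0.0042 × 111177 × 0.980420 = -457.8 m.
Distance = √(ΔE² + ΔN²) = √((-457.8)² + 478.1²) = 661.9 m.

662 m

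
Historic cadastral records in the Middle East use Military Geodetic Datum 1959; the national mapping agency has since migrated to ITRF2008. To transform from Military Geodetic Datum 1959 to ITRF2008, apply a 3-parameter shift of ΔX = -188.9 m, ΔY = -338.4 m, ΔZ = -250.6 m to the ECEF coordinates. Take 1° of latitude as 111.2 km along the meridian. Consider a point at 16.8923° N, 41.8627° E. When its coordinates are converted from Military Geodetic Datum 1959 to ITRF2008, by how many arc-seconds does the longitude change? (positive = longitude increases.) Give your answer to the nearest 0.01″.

Δλ = -4.26″

sin φ = 0.290574, cos φ = 0.956853, sin λ = 0.667348, cos λ = 0.744746.
East component: ΔE = −sin λ·ΔX + cos λ·ΔY = −(0.667348)(-188.9) + (0.744746)(-338.4) = -125.96 m.
1° of latitude spans 111200 m; at latitude φ, 1° of longitude spans that × cos φ = 106402.0 m, so Δλ = -125.96 / 106402.0 × 3600 = -4.262″.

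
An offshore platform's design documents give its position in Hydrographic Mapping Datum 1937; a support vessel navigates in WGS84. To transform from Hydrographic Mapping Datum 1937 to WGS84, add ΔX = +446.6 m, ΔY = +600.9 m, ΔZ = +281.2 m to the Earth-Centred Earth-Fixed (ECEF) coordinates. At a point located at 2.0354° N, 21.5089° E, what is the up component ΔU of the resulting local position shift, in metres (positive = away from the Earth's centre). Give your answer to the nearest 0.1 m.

The local up (radial) axis is (cos φ cos λ, cos φ sin λ, sin φ), giving ΔU = 415.237 + 220.178 + 9.987 = 645.40 m.

ΔU = 645.4 m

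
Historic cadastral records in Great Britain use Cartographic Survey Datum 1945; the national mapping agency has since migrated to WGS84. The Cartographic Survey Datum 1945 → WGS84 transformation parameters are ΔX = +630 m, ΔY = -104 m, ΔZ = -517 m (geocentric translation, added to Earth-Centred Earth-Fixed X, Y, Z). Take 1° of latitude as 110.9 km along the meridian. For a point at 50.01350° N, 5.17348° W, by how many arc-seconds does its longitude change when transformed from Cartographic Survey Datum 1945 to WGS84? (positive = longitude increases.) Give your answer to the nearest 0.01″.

Δλ = -2.36″

sin φ = 0.766196, cos φ = 0.642607, sin λ = -0.090172, cos λ = 0.995926.
East component: ΔE = −sin λ·ΔX + cos λ·ΔY = −(-0.090172)(630) + (0.995926)(-104) = -46.77 m.
1° of latitude spans 110900 m; at latitude φ, 1° of longitude spans that × cos φ = 71265.1 m, so Δλ = -46.77 / 71265.1 × 3600 = -2.363″.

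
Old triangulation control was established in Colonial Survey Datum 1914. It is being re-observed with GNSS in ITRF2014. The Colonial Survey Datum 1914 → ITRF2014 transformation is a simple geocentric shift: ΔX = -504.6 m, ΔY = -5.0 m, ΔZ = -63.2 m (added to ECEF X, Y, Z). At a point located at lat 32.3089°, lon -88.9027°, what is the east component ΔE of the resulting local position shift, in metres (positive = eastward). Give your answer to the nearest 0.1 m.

The local east axis at (φ, λ) is (−sin λ, cos λ, 0), so ΔE = −sin(-88.9027°)·(-504.6) + cos(-88.9027°)·(-5.0) = -504.60 m.

ΔE = -504.6 m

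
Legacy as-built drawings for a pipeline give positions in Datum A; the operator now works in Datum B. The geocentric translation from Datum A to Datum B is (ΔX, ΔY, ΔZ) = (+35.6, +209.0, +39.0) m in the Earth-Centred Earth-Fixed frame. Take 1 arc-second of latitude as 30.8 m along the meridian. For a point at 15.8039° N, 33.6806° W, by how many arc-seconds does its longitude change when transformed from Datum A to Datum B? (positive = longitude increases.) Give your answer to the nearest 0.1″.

Δλ = 6.5″

sin φ = 0.272346, cos φ = 0.962199, sin λ = -0.554563, cos λ = 0.832142.
East component: ΔE = −sin λ·ΔX + cos λ·ΔY = −(-0.554563)(35.6) + (0.832142)(209.0) = 193.66 m.
1° of latitude spans 3600 × 30.80 = 110880 m; at latitude φ, 1° of longitude spans that × cos φ = 106688.7 m, so Δλ = 193.66 / 106688.7 × 3600 = 6.535″.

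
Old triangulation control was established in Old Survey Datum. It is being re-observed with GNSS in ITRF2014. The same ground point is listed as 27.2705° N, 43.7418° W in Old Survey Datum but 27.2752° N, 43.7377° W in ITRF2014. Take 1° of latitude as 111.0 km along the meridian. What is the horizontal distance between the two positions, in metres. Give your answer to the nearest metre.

660 m

Δφ = 27.2752° − 27.2705° = +0.0047°; Δλ = -43.7377° − -43.7418° = +0.0041°.
ΔN = Δφ × 111000 = 521.7 m; ΔE = Δλ × 111000 × cos(27.2705°) = +0.0041 × 111000 × 0.888853 = 404.5 m.
Distance = √(ΔE² + ΔN²) = √(404.5² + 521.7²) = 660.2 m.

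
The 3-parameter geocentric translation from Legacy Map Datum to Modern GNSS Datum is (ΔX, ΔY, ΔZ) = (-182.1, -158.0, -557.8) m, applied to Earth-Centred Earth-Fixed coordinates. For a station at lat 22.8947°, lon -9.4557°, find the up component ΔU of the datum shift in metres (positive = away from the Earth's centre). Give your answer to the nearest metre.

ΔU = -359 m

The local up (radial) axis is (cos φ cos λ, cos φ sin λ, sin φ), giving ΔU = -165.475 + 23.912 − 217.006 = -358.57 m.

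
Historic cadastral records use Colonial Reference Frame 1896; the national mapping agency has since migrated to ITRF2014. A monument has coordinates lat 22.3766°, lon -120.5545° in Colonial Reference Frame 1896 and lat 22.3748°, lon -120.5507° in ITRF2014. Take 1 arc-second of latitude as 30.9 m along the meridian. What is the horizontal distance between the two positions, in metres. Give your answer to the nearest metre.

439 m

Δφ = 22.3748° − 22.3766° = -0.0018°; Δλ = -120.5507° − -120.5545° = +0.0038°.
1° of latitude = 3600 × 30.90 = 111240 m.
ΔN = Δφ × 111240 = -200.2 m; ΔE = Δλ × 111240 × cos(22.3766°) = +0.0038 × 111240 × 0.924702 = 390.9 m.
Distance = √(ΔE² + ΔN²) = √(390.9² + (-200.2)²) = 439.2 m.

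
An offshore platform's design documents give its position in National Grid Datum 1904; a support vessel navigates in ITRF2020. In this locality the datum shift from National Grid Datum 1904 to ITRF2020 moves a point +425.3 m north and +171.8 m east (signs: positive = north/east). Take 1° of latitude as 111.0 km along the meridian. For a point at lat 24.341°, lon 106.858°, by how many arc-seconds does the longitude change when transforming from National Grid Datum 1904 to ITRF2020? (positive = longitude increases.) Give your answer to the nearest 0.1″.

Δλ = 6.1″

At latitude 24.341°, cos φ = 0.911109.
1° of longitude at this latitude = 111.0 × cos φ = 101.13 km, so Δλ = 171.8 / 101133.1 = 0.0016988° = 6.116″.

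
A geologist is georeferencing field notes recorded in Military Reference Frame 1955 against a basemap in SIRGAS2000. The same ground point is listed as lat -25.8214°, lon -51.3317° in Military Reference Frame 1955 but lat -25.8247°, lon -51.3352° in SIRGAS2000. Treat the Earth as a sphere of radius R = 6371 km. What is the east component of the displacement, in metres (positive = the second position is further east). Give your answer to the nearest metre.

Δφ = -25.8247° − -25.8214° = -0.0033°; Δλ = -51.3352° − -51.3317° = -0.0035°.
1° along a meridian = πR/180 = 111195 m.
ΔN = Δφ × 111195 = -366.9 m; ΔE = Δλ × 111195 × cos(-25.8214°) = -0.0035 × 111195 × 0.900156 = -350.3 m.

ΔE = -350 m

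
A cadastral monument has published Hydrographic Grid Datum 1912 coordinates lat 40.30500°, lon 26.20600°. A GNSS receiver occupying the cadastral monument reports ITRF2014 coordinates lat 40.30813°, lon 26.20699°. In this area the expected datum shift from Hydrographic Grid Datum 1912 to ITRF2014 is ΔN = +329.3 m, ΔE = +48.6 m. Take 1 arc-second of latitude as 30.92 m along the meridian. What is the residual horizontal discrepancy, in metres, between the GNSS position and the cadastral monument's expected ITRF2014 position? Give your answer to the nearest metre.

40 m

Observed coordinate differences: Δφ = +0.00313°, Δλ = +0.00099°.
Converting to metres (1° lat = 111312 m, cos φ = 0.762612): observed ΔN = 348.4 m, observed ΔE = 84.0 m.
Subtracting the expected shift leaves a residual of 348.4 − (329.3) = 19.1 m north and 84.0 − (48.6) = 35.4 m east.
Residual distance = √(19.1² + 35.4²) = 40.3 m.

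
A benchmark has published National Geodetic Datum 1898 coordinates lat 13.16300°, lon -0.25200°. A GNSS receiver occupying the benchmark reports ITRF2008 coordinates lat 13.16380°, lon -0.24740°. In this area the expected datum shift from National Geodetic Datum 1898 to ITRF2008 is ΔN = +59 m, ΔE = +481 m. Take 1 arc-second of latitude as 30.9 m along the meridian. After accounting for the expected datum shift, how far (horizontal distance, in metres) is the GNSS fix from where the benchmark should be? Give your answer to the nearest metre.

Observed coordinate differences: Δφ = +0.00080°, Δλ = +0.00460°.
Converting to metres (1° lat = 111240 m, cos φ = 0.973726): observed ΔN = 89.0 m, observed ΔE = 498.3 m.
Subtracting the expected shift leaves a residual of 89.0 − (59) = 30.0 m north and 498.3 − (481) = 17.3 m east.
Residual distance = √(30.0² + 17.3²) = 34.6 m.

35 m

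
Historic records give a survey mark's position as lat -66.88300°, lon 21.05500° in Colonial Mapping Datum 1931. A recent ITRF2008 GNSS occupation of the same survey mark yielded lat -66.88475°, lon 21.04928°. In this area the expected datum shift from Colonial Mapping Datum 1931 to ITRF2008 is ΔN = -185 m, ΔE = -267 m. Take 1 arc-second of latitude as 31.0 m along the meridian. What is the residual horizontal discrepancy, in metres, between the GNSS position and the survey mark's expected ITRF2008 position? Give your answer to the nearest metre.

19 m

Observed coordinate differences: Δφ = -0.00175°, Δλ = -0.00572°.
Converting to metres (1° lat = 111600 m, cos φ = 0.392610): observed ΔN = -195.3 m, observed ΔE = -250.6 m.
Subtracting the expected shift leaves a residual of -195.3 − (-185) = -10.3 m north and -250.6 − (-267) = 16.4 m east.
Residual distance = √((-10.3)² + 16.4²) = 19.3 m.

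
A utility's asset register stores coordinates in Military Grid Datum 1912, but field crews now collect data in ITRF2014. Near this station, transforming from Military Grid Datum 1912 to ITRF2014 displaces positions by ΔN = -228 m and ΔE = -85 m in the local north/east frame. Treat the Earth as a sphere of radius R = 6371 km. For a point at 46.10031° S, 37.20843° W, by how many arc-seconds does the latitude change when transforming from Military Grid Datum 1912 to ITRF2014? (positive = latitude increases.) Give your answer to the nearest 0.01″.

On a sphere of radius R, 1 rad of latitude = R, so Δφ = ΔN / R = -228.0 / 6371000 = -3.5787e-05 rad = -7.382″.

Δφ = -7.38″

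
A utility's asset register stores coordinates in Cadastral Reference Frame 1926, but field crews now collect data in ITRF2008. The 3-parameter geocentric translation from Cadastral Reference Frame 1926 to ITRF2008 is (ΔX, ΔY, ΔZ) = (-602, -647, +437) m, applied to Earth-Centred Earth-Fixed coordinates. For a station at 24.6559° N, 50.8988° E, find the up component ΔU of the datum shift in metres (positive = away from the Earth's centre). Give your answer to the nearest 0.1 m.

The local up (radial) axis is (cos φ cos λ, cos φ sin λ, sin φ), giving ΔU = -345.061 − 456.317 + 182.302 = -619.08 m.

ΔU = -619.1 m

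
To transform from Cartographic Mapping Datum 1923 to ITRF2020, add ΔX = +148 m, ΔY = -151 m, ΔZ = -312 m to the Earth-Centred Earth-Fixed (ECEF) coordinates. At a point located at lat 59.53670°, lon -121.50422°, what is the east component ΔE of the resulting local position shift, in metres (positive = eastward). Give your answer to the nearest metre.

The local east axis at (φ, λ) is (−sin λ, cos λ, 0), so ΔE = −sin(-121.50422°)·148 + cos(-121.50422°)·(-151) = 205.09 m.

ΔE = 205 m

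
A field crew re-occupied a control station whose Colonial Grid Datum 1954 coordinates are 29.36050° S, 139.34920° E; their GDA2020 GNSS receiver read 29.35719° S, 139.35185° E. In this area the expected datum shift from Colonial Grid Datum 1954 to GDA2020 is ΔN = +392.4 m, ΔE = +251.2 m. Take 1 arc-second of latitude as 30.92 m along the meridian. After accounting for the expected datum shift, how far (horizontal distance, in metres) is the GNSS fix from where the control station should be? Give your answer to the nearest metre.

Observed coordinate differences: Δφ = +0.00331°, Δλ = +0.00265°.
Converting to metres (1° lat = 111312 m, cos φ = 0.871552): observed ΔN = 368.4 m, observed ΔE = 257.1 m.
Subtracting the expected shift leaves a residual of 368.4 − (392.4) = -24.0 m north and 257.1 − (251.2) = 5.9 m east.
Residual distance = √((-24.0)² + 5.9²) = 24.7 m.

25 m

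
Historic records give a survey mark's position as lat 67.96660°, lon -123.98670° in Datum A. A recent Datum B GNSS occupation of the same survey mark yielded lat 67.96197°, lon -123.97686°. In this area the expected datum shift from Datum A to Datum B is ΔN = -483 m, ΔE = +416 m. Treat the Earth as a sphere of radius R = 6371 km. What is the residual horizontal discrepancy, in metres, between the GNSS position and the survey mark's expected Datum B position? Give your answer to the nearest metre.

32 m

Observed coordinate differences: Δφ = -0.00463°, Δλ = +0.00984°.
Converting to metres (1° lat = 111195 m, cos φ = 0.375147): observed ΔN = -514.8 m, observed ΔE = 410.5 m.
Subtracting the expected shift leaves a residual of -514.8 − (-483) = -31.8 m north and 410.5 − (416) = -5.5 m east.
Residual distance = √((-31.8)² + (-5.5)²) = 32.3 m.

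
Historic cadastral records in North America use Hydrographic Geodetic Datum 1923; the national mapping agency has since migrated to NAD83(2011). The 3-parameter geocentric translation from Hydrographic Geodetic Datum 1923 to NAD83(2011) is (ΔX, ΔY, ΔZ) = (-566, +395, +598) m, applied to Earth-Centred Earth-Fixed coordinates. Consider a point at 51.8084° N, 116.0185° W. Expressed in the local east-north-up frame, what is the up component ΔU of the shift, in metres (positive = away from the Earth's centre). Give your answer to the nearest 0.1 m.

ΔU = 404.0 m

At φ = 51.8084°, λ = -116.0185°: sin φ = 0.785948, cos φ = 0.618293, sin λ = -0.898652, cos λ = -0.438661.
ΔU = cos φ cos λ·ΔX + cos φ sin λ·ΔY + sin φ·ΔZ = (0.618293)(-0.438661)(-566) + (0.618293)(-0.898652)(395) + (0.785948)(598) = 404.03 m.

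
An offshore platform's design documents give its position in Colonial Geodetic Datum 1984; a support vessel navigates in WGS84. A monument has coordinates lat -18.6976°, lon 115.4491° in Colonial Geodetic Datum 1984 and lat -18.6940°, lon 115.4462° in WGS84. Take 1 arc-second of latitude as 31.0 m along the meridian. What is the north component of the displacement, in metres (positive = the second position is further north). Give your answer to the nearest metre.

Δφ = -18.6940° − -18.6976° = +0.0036°; Δλ = 115.4462° − 115.4491° = -0.0029°.
1° of latitude = 3600 × 31.00 = 111600 m.
ΔN = Δφ × 111600 = 401.8 m; ΔE = Δλ × 111600 × cos(-18.6976°) = -0.0029 × 111600 × 0.947224 = -306.6 m.

ΔN = 402 m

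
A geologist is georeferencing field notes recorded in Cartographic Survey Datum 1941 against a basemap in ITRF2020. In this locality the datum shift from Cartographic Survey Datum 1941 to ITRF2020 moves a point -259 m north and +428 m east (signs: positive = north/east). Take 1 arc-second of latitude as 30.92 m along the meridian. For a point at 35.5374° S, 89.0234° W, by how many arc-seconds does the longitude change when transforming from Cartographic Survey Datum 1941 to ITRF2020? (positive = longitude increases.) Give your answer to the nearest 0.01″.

At latitude -35.5374°, cos φ = 0.813736.
1″ of longitude at this latitude = 30.92 × cos φ = 25.1607 m, so Δλ = 428.0 / 25.1607 = 17.011″.

Δλ = 17.01″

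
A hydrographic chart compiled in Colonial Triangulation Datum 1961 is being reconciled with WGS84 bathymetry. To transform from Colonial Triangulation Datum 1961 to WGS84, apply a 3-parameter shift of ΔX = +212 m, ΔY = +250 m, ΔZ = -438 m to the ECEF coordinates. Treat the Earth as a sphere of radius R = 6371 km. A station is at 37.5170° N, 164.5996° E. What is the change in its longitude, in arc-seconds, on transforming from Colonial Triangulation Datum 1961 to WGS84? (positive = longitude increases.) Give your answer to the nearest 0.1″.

sin φ = 0.608997, cos φ = 0.793173, sin λ = 0.265563, cos λ = -0.964094.
East component: ΔE = −sin λ·ΔX + cos λ·ΔY = −(0.265563)(212) + (-0.964094)(250) = -297.32 m.
1° of latitude spans πR/180 = 111195 m; at latitude φ, 1° of longitude spans that × cos φ = 88196.8 m, so Δλ = -297.32 / 88196.8 × 3600 = -12.136″.

Δλ = -12.1″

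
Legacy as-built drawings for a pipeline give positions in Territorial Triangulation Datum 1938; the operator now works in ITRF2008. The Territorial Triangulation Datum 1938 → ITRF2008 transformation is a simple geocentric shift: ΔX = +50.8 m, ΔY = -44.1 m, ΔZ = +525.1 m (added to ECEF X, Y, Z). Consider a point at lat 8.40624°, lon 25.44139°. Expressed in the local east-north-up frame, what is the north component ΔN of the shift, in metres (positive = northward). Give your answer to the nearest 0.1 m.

ΔN = 515.5 m

The local north axis is (−sin φ cos λ, −sin φ sin λ, cos φ), giving ΔN = -6.706 + 2.770 + 519.459 = 515.52 m.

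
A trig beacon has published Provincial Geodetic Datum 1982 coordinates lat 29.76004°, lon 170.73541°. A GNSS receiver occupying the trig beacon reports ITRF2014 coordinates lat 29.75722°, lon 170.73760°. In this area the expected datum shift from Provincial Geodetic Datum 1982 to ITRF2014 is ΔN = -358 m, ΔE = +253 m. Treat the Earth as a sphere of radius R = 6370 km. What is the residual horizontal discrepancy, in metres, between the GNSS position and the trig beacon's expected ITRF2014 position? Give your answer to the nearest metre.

61 m

Observed coordinate differences: Δφ = -0.00282°, Δλ = +0.00219°.
Converting to metres (1° lat = 111177 m, cos φ = 0.868112): observed ΔN = -313.5 m, observed ΔE = 211.4 m.
Subtracting the expected shift leaves a residual of -313.5 − (-358) = 44.5 m north and 211.4 − (253) = -41.6 m east.
Residual distance = √(44.5² + (-41.6)²) = 60.9 m.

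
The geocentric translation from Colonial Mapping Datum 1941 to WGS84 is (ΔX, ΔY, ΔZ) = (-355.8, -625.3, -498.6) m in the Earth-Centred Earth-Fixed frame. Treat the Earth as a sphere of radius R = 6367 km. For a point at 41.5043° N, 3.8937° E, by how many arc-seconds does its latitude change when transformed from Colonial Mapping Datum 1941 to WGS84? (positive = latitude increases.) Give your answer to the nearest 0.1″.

sin φ = 0.662676, cos φ = 0.748906, sin λ = 0.067906, cos λ = 0.997692.
North component: ΔN = −sin φ cos λ·ΔX − sin φ sin λ·ΔY + cos φ·ΔZ = −(0.662676)(0.997692)(-355.8) − (0.662676)(0.067906)(-625.3) + (0.748906)(-498.6) = -110.03 m.
1° of latitude spans πR/180 = 111125 m, so Δφ = -110.03 / 111125 × 3600 = -3.565″.

Δφ = -3.6″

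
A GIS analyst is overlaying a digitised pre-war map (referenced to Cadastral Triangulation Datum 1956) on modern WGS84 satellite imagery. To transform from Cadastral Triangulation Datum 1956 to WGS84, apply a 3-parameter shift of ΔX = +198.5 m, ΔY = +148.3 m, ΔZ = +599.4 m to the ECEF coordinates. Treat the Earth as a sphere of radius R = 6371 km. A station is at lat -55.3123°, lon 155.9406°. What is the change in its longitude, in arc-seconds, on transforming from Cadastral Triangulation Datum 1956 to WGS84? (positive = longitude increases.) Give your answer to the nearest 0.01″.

sin φ = -0.822266, cos φ = 0.569103, sin λ = 0.407684, cos λ = -0.913123.
East component: ΔE = −sin λ·ΔX + cos λ·ΔY = −(0.407684)(198.5) + (-0.913123)(148.3) = -216.34 m.
1° of latitude spans πR/180 = 111195 m; at latitude φ, 1° of longitude spans that × cos φ = 63281.4 m, so Δλ = -216.34 / 63281.4 × 3600 = -12.307″.

Δλ = -12.31″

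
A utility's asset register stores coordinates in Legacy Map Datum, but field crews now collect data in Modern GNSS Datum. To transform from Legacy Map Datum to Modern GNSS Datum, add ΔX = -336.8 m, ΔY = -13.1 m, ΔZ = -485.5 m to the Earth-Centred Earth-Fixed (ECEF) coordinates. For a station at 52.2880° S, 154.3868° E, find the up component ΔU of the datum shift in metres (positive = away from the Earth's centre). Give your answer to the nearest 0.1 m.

At φ = -52.2880°, λ = 154.3868°: sin φ = -0.791095, cos φ = 0.611693, sin λ = 0.432294, cos λ = -0.901733.
ΔU = cos φ cos λ·ΔX + cos φ sin λ·ΔY + sin φ·ΔZ = (0.611693)(-0.901733)(-336.8) + (0.611693)(0.432294)(-13.1) + (-0.791095)(-485.5) = 566.39 m.

ΔU = 566.4 m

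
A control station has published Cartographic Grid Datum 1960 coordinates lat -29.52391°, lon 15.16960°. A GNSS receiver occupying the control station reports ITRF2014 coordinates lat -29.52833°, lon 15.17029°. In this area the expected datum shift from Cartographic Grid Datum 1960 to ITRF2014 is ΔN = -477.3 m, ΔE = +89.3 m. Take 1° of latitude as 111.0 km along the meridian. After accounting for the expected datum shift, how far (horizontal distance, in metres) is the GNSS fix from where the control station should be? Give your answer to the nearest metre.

26 m

Observed coordinate differences: Δφ = -0.00442°, Δλ = +0.00069°.
Converting to metres (1° lat = 111000 m, cos φ = 0.870150): observed ΔN = -490.6 m, observed ΔE = 66.6 m.
Subtracting the expected shift leaves a residual of -490.6 − (-477.3) = -13.3 m north and 66.6 − (89.3) = -22.7 m east.
Residual distance = √((-13.3)² + (-22.7)²) = 26.3 m.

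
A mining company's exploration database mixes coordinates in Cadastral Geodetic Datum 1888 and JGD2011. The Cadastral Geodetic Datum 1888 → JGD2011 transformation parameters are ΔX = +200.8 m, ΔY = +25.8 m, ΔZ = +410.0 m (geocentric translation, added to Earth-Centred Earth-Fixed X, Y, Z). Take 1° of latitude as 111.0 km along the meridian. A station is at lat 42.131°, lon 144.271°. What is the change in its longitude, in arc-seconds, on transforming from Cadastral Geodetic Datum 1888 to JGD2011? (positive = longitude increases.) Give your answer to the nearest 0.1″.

sin φ = 0.670828, cos φ = 0.741613, sin λ = 0.583952, cos λ = -0.811788.
East component: ΔE = −sin λ·ΔX + cos λ·ΔY = −(0.583952)(200.8) + (-0.811788)(25.8) = -138.20 m.
1° of latitude spans 111000 m; at latitude φ, 1° of longitude spans that × cos φ = 82319.0 m, so Δλ = -138.20 / 82319.0 × 3600 = -6.044″.

Δλ = -6.0″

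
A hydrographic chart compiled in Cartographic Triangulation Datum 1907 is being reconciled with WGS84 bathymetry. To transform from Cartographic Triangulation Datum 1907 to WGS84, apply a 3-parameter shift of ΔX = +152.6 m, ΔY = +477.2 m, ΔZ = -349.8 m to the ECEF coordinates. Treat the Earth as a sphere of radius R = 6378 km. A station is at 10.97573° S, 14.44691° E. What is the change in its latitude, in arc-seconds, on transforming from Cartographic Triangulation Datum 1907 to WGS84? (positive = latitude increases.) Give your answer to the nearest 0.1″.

Δφ = -9.5″

sin φ = -0.190393, cos φ = 0.981708, sin λ = 0.249483, cos λ = 0.968379.
North component: ΔN = −sin φ cos λ·ΔX − sin φ sin λ·ΔY + cos φ·ΔZ = −(-0.190393)(0.968379)(152.6) − (-0.190393)(0.249483)(477.2) + (0.981708)(-349.8) = -292.60 m.
1° of latitude spans πR/180 = 111317 m, so Δφ = -292.60 / 111317 × 3600 = -9.463″.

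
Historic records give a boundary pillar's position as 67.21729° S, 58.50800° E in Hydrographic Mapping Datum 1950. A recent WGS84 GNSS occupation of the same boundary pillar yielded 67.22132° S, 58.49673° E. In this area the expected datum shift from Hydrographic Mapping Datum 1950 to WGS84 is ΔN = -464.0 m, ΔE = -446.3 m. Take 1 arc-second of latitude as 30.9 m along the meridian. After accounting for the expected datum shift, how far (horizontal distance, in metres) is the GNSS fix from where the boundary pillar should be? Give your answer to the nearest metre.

42 m

Observed coordinate differences: Δφ = -0.00403°, Δλ = -0.01127°.
Converting to metres (1° lat = 111240 m, cos φ = 0.387237): observed ΔN = -448.3 m, observed ΔE = -485.5 m.
Subtracting the expected shift leaves a residual of -448.3 − (-464.0) = 15.7 m north and -485.5 − (-446.3) = -39.2 m east.
Residual distance = √(15.7² + (-39.2)²) = 42.2 m.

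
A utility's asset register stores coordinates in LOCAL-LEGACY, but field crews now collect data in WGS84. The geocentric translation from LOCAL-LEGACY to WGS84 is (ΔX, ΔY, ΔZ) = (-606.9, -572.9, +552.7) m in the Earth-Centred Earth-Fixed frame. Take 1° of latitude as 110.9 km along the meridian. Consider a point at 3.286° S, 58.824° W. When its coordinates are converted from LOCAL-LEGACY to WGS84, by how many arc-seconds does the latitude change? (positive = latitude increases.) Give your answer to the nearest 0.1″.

sin φ = -0.057320, cos φ = 0.998356, sin λ = -0.855581, cos λ = 0.517669.
North component: ΔN = −sin φ cos λ·ΔX − sin φ sin λ·ΔY + cos φ·ΔZ = −(-0.057320)(0.517669)(-606.9) − (-0.057320)(-0.855581)(-572.9) + (0.998356)(552.7) = 561.88 m.
1° of latitude spans 110900 m, so Δφ = 561.88 / 110900 × 3600 = 18.240″.

Δφ = 18.2″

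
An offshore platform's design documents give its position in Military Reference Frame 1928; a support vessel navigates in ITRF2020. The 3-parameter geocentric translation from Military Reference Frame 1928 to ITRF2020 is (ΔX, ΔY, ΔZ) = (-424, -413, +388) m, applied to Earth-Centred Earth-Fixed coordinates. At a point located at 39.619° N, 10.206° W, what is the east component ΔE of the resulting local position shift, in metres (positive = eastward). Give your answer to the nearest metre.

At φ = 39.619°, λ = -10.206°: sin φ = 0.637679, cos φ = 0.770302, sin λ = -0.177188, cos λ = 0.984177.
ΔE = −sin λ·ΔX + cos λ·ΔY = −(-0.177188)·(-424) + (0.984177)·(-413) = -481.59 m.

ΔE = -482 m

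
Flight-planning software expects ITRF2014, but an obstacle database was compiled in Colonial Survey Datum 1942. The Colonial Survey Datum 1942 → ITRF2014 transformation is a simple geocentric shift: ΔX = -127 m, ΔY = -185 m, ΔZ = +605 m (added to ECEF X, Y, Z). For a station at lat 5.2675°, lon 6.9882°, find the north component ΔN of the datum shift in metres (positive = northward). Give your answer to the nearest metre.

The local north axis is (−sin φ cos λ, −sin φ sin λ, cos φ), giving ΔN = 11.573 + 2.066 + 602.445 = 616.08 m.

ΔN = 616 m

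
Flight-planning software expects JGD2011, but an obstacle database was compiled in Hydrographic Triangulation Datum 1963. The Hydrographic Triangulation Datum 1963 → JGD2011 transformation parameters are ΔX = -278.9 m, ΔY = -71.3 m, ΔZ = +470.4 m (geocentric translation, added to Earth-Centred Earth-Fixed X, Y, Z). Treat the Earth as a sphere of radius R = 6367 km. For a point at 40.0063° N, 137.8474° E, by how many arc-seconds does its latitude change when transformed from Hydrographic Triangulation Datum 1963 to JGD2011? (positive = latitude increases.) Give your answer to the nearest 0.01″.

Δφ = 8.36″

sin φ = 0.642872, cos φ = 0.765974, sin λ = 0.671108, cos λ = -0.741360.
North component: ΔN = −sin φ cos λ·ΔX − sin φ sin λ·ΔY + cos φ·ΔZ = −(0.642872)(-0.741360)(-278.9) − (0.642872)(0.671108)(-71.3) + (0.765974)(470.4) = 258.15 m.
1° of latitude spans πR/180 = 111125 m, so Δφ = 258.15 / 111125 × 3600 = 8.363″.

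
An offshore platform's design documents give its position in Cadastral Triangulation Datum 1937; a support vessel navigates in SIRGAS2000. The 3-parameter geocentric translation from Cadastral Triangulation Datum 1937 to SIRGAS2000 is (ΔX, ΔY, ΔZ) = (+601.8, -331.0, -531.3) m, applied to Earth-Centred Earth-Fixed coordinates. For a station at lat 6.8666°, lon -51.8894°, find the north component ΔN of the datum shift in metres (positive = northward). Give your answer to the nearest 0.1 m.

The local north axis is (−sin φ cos λ, −sin φ sin λ, cos φ), giving ΔN = -44.406 − 31.137 − 527.489 = -603.03 m.

ΔN = -603.0 m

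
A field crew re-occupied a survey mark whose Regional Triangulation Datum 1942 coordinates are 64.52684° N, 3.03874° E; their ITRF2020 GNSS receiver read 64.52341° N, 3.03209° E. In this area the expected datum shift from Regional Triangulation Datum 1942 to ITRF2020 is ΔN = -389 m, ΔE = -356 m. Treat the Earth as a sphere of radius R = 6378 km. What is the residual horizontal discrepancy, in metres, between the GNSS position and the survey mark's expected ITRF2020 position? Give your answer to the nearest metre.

38 m

Observed coordinate differences: Δφ = -0.00343°, Δλ = -0.00665°.
Converting to metres (1° lat = 111317 m, cos φ = 0.430088): observed ΔN = -381.8 m, observed ΔE = -318.4 m.
Subtracting the expected shift leaves a residual of -381.8 − (-389) = 7.2 m north and -318.4 − (-356) = 37.6 m east.
Residual distance = √(7.2² + 37.6²) = 38.3 m.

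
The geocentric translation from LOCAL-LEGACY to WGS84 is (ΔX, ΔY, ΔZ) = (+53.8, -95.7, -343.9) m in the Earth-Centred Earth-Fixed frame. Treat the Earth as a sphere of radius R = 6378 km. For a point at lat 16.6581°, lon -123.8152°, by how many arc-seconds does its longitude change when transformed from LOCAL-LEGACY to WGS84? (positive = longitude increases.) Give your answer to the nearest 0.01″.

Δλ = 3.31″

sin φ = 0.286660, cos φ = 0.958032, sin λ = -0.830837, cos λ = -0.556516.
East component: ΔE = −sin λ·ΔX + cos λ·ΔY = −(-0.830837)(53.8) + (-0.556516)(-95.7) = 97.96 m.
1° of latitude spans πR/180 = 111317 m; at latitude φ, 1° of longitude spans that × cos φ = 106645.4 m, so Δλ = 97.96 / 106645.4 × 3600 = 3.307″.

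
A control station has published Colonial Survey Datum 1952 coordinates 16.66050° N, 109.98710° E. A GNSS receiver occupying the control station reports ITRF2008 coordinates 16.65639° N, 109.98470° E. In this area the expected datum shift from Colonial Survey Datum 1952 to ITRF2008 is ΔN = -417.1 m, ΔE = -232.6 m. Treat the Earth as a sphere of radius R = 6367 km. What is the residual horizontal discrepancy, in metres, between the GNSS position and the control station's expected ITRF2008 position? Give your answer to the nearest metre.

Observed coordinate differences: Δφ = -0.00411°, Δλ = -0.00240°.
Converting to metres (1° lat = 111125 m, cos φ = 0.958020): observed ΔN = -456.7 m, observed ΔE = -255.5 m.
Subtracting the expected shift leaves a residual of -456.7 − (-417.1) = -39.6 m north and -255.5 − (-232.6) = -22.9 m east.
Residual distance = √((-39.6)² + (-22.9)²) = 45.8 m.

46 m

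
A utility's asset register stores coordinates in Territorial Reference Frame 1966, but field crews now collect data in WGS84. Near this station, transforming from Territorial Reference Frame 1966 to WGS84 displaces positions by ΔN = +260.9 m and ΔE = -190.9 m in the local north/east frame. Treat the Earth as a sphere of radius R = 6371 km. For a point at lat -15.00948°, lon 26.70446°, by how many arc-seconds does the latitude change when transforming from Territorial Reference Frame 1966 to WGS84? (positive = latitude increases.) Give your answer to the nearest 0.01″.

On a sphere of radius R, 1 rad of latitude = R, so Δφ = ΔN / R = 260.9 / 6371000 = 4.0951e-05 rad = 8.447″.

Δφ = 8.45″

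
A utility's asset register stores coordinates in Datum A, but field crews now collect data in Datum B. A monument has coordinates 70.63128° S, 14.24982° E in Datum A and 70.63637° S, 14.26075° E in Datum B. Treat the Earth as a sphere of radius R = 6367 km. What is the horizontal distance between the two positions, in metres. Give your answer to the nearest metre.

Δφ = -70.63637° − -70.63128° = -0.00509°; Δλ = 14.26075° − 14.24982° = +0.01093°.
1° along a meridian = πR/180 = 111125 m.
ΔN = Δφ × 111125 = -565.6 m; ΔE = Δλ × 111125 × cos(-70.63128°) = +0.01093 × 111125 × 0.331646 = 402.8 m.
Distance = √(ΔE² + ΔN²) = √(402.8² + (-565.6)²) = 694.4 m.

694 m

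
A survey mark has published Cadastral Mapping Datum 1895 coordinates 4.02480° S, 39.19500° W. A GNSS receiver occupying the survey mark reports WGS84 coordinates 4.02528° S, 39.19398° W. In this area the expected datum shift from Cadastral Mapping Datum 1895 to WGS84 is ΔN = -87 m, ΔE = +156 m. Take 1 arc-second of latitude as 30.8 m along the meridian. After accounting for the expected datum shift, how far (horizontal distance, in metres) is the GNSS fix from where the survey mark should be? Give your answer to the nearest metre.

55 m

Observed coordinate differences: Δφ = -0.00048°, Δλ = +0.00102°.
Converting to metres (1° lat = 110880 m, cos φ = 0.997534): observed ΔN = -53.2 m, observed ΔE = 112.8 m.
Subtracting the expected shift leaves a residual of -53.2 − (-87) = 33.8 m north and 112.8 − (156) = -43.2 m east.
Residual distance = √(33.8² + (-43.2)²) = 54.8 m.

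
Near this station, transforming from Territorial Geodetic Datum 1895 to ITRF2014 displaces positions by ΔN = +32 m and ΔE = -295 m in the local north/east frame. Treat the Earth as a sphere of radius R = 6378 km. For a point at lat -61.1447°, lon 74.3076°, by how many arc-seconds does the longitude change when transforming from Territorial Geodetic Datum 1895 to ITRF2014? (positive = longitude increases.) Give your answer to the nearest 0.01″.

Δλ = -19.77″

At latitude -61.1447°, cos φ = 0.482599.
One radian of longitude at latitude φ spans R cos φ, so Δλ = ΔE / (R cos φ) = -295.0 / (6378000 × 0.482599) = -9.5841e-05 rad = -19.769″.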